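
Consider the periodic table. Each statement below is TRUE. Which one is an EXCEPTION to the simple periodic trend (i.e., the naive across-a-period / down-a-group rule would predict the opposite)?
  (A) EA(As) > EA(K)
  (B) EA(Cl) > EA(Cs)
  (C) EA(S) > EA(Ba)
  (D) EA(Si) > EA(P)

The general trend: electron affinity increases across a period and decreases down a group.
(A) As (period 4, group 15) vs K (period 4, group 1): the stated order agrees with the simple trend.
(B) Cl (period 3, group 17) vs Cs (period 6, group 1): the stated order agrees with the simple trend.
(C) S (period 3, group 16) vs Ba (period 6, group 2): the stated order agrees with the simple trend.
(D) Si (period 3, group 14) vs P (period 3, group 15): the stated order contradicts the simple trend.
The exception is (D): adding an electron to P's half-filled 3p³ is unfavourable, so Si (3p²) has the more exothermic EA.

(D)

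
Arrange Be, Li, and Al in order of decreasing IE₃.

The third ionization energy removes an electron from the +2 ion. For each element: Be²⁺ is the bare [He] core; Li²⁺ is already 1 electron into the core; Al²⁺ still has 1 valence electron.
Pulling an electron out of a noble-gas core costs far more than removing a remaining valence electron, so Li and Be sit at the high end of IE_3.
Approximate IE_3 values (kJ/mol): Be 14849, Li 11815, Al 2745.
Overall IE_3 order: Al < Li < Be.

Be, Li, Al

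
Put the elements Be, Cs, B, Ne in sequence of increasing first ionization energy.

Cs < B < Be < Ne

Be is in period 2, group 2; B is in period 2, group 13; Ne is in period 2, group 18; Cs is in period 6, group 1.
IE₁ increases left→right with effective nuclear charge and decreases top→bottom as the valence shell moves farther out.
Here both period and group differ, so the two effects have to be weighed against each other.
B > Cs: relative to Cs, both the across-period and down-group shifts push B's first ionization energy up.
Be > B: this pair runs against the simple trend — see the exception note.
Ne > Be: Ne lies to the right of Be in period 2, so the across-period effect alone puts Ne higher.
Note the exception: Be has a higher first ionization energy than B, contrary to the simple trend — removing B's lone 2p electron is easier than breaking Be's filled 2s².
For reference (kJ/mol): Be 900, B 801, Ne 2081, Cs 376.
So from lowest to highest: Cs < B < Be < Ne.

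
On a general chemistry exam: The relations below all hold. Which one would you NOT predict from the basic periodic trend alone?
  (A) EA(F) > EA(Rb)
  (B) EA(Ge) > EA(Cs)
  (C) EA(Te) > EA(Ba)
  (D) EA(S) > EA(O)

(D)

The general trend: electron affinity increases across a period and decreases down a group.
(A) F (period 2, group 17) vs Rb (period 5, group 1): the stated order agrees with the simple trend.
(B) Ge (period 4, group 14) vs Cs (period 6, group 1): the stated order agrees with the simple trend.
(C) Te (period 5, group 16) vs Ba (period 6, group 2): the stated order agrees with the simple trend.
(D) S (period 3, group 16) vs O (period 2, group 16): the stated order contradicts the simple trend.
The exception is (D): the compact 2p subshell of O repels the added electron more than S's larger 3p does.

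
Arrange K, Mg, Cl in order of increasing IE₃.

Cl < K < Mg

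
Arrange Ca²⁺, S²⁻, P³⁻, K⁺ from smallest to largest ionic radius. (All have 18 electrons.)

All of these have 18 electrons, so size is governed by nuclear charge alone: the more protons, the stronger the pull on the same electron cloud, and the smaller the ion.
Nuclear charges: Ca²⁺ (Z=20), K⁺ (Z=19), S²⁻ (Z=16), P³⁻ (Z=15).
Smallest to largest: Ca²⁺ < K⁺ < S²⁻ < P³⁻.

Ca²⁺ < K⁺ < S²⁻ < P³⁻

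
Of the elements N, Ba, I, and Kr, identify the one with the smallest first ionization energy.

N is in period 2, group 15; Kr is in period 4, group 18; I is in period 5, group 17; Ba is in period 6, group 2.
Removing the outermost electron gets harder across a period and easier down a group.
These span different periods and groups, so the two trends combine.
I > Ba: relative to Ba, both the across-period and down-group shifts push I's first ionization energy up.
Kr > I: both effects reinforce here, so Kr is clearly the higher of the two.
N > Kr: period and group pull opposite ways; the down-group shift dominates (1402 vs 1351 kJ/mol).
Approximate values (kJ/mol): N 1402, Kr 1351, I 1008, Ba 503.
The smallest first ionization energy among these belongs to Ba.

Ba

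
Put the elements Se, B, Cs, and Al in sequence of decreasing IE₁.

B is in period 2, group 13; Al is in period 3, group 13; Se is in period 4, group 16; Cs is in period 6, group 1.
First ionization energy rises across a period (greater Z_eff holds electrons more tightly) and falls down a group (valence electrons are farther from the nucleus).
These span different periods and groups, so the two trends combine.
Al > Cs: relative to Cs, both the across-period and down-group shifts push Al's first ionization energy up.
B > Al: they share group 13; the group trend gives B the larger value.
Se > B: the two effects oppose for this pair; the across-period effect wins (941 vs 801 kJ/mol).
Tabulated first ionization energy (kJ/mol): B 801, Al 578, Se 941, Cs 376.
So from highest to lowest: Se > B > Al > Cs.

Se, B, Al, Cs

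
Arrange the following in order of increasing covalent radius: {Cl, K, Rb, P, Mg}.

Cl, P, Mg, K, Rb

Radius decreases left→right (rising Z_eff, same n) and increases top→bottom (higher n).
These span different periods and groups, so the two trends combine.
P > Cl: both are in period 3; the period trend gives P the larger value.
Mg > P: Mg lies to the left of P in period 3, so the across-period effect alone puts Mg larger.
K > Mg: relative to Mg, both the across-period and down-group shifts push K's atomic radius up.
Rb > K: Rb sits below K in group 1, so the down-group effect alone puts Rb larger.
Tabulated atomic radius (pm): Mg 139, P 111, Cl 99, K 196, Rb 210.
So from smallest to largest: Cl < P < Mg < K < Rb.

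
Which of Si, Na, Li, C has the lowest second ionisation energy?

Si

Consider each +1 ion: Si⁺ still has 3 valence electrons; Na⁺ is the bare [Ne] core; Li⁺ is the bare [He] core; C⁺ still has 3 valence electrons.
Core electrons are held far more tightly than valence electrons, so Na and Li top the IE_2 order.
Valence configurations: Si⁺ [Ne]3s²3p¹, C⁺ [He]2s²2p¹.
Tabulated IE_2 (kJ/mol): Si 1577, Na 4562, Li 7298, C 2353.
Hence IE_2: Si < C < Na < Li.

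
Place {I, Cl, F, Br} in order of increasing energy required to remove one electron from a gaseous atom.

F is in period 2, group 17; Cl is in period 3, group 17; Br is in period 4, group 17; I is in period 5, group 17.
IE₁ increases left→right with effective nuclear charge and decreases top→bottom as the valence shell moves farther out.
All are in group 17, so first ionization energy increases up the group.
So from lowest to highest: I < Br < Cl < F.

I < Br < Cl < F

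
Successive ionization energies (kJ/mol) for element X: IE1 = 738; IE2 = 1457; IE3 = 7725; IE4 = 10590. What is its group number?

Look for the largest jump between consecutive ionization energies: IE3/IE2 ≈ 5.3, far larger than any earlier ratio.
That jump marks the point where a core electron is being removed. So the atom has 2 valence electrons.
A main-group element with 2 valence electrons is in group 2.

Group 2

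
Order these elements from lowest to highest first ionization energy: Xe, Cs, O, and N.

Cs < Xe < O < N

N is in period 2, group 15; O is in period 2, group 16; Xe is in period 5, group 18; Cs is in period 6, group 1.
IE₁ increases left→right with effective nuclear charge and decreases top→bottom as the valence shell moves farther out.
Here both period and group differ, so the two effects have to be weighed against each other.
Xe > Cs: relative to Cs, both the across-period and down-group shifts push Xe's first ionization energy up.
O > Xe: the two effects oppose for this pair; the down-group effect wins (1314 vs 1170 kJ/mol).
N > O: this pair runs against the simple trend — see the exception note.
Note the exception: N has a higher first ionization energy than O, contrary to the simple trend — pairing an electron in O's 2p⁴ costs repulsion energy, so O ionizes more easily than half-filled N (2p³).
Approximate values (kJ/mol): N 1402, O 1314, Xe 1170, Cs 376.
So from lowest to highest: Cs < Xe < O < N.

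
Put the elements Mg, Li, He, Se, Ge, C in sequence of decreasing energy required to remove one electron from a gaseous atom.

He, C, Se, Ge, Mg, Li

He is in period 1, group 18; Li is in period 2, group 1; C is in period 2, group 14; Mg is in period 3, group 2; Ge is in period 4, group 14; Se is in period 4, group 16.
Across a period the outer electron is held more tightly (higher IE₁); down a group it sits in a higher shell, more shielded, and comes off more easily.
Neither a single period nor a single group — weigh both effects.
Mg > Li: period and group pull opposite ways; the across-period shift dominates (738 vs 520 kJ/mol).
Ge > Mg: period and group pull opposite ways; the across-period shift dominates (762 vs 738 kJ/mol).
Se > Ge: both are in period 4; the period trend gives Se the larger value.
C > Se: period and group pull opposite ways; the down-group shift dominates (1086 vs 941 kJ/mol).
He > C: both effects reinforce here, so He is clearly the higher of the two.
Approximate values (kJ/mol): He 2372, Li 520, C 1086, Mg 738, Ge 762, Se 941.
So from highest to lowest: He > C > Se > Ge > Mg > Li.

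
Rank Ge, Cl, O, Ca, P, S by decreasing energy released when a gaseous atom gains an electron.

Cl > S > O > Ge > P > Ca

O is in period 2, group 16; P is in period 3, group 15; S is in period 3, group 16; Cl is in period 3, group 17; Ca is in period 4, group 2; Ge is in period 4, group 14.
Adding an electron releases more energy for atoms nearer the top right (short of the noble gases).
These span different periods and groups, so the two trends combine.
P > Ca: relative to Ca, both the across-period and down-group shifts push P's electron affinity up.
Ge > P: this pair runs against the simple trend — see the exception note.
O > Ge: both effects reinforce here, so O is clearly the higher of the two.
S > O: this pair runs against the simple trend — see the exception note.
Cl > S: both are in period 3; the period trend gives Cl the larger value.
Note the exception: Ge has a higher electron affinity than P, contrary to the simple trend — adding an electron to P's half-filled np³ subshell costs electron-pairing energy.
Note the exception: S has a higher electron affinity than O, contrary to the simple trend — the compact 2p subshell of O repels the added electron more than S's larger 3p does.
Approximate values (kJ/mol): O 141, P 72, S 200, Cl 349, Ca 2, Ge 119.
So from highest to lowest: Cl > S > O > Ge > P > Ca.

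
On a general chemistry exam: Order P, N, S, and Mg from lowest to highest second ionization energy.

Mg < P < S < N

Consider each +1 ion: P⁺ still has 4 valence electrons; N⁺ still has 4 valence electrons; S⁺ still has 5 valence electrons; Mg⁺ still has 1 valence electron.
All are still removing valence electrons, so compare the +1 ions as you would atoms: IE_2 generally rises across a period (higher Z_eff) and falls down a group (larger shell), subject to the usual subshell exceptions.
Valence configurations: P⁺ [Ne]3s²3p², N⁺ [He]2s²2p², S⁺ [Ne]3s²3p³, Mg⁺ [Ne]3s¹.
The numbers (kJ/mol): P 1907, N 2856, S 2252, Mg 1451.
Putting it together, IE_2: Mg < P < S < N.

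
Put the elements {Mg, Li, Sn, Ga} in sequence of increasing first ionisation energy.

Li, Ga, Sn, Mg

Li is in period 2, group 1; Mg is in period 3, group 2; Ga is in period 4, group 13; Sn is in period 5, group 14.
Across a period the outer electron is held more tightly (higher IE₁); down a group it sits in a higher shell, more shielded, and comes off more easily.
These sit on a diagonal, where the across-period and down-group effects partly cancel.
Ga > Li: the two effects oppose for this pair; the across-period effect wins (579 vs 520 kJ/mol).
Sn > Ga: the two effects oppose for this pair; the across-period effect wins (709 vs 579 kJ/mol).
Mg > Sn: period and group pull opposite ways; the down-group shift dominates (738 vs 709 kJ/mol).
Tabulated first ionization energy (kJ/mol): Li 520, Mg 738, Ga 579, Sn 709.
So from lowest to highest: Li < Ga < Sn < Mg.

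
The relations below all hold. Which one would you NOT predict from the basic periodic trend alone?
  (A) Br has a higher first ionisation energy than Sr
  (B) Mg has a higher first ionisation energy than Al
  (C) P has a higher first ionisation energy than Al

The general trend: first ionisation energy increases across a period and decreases down a group.
(A) Br (period 4, group 17) vs Sr (period 5, group 2): the stated order agrees with the simple trend.
(B) Mg (period 3, group 2) vs Al (period 3, group 13): the stated order contradicts the simple trend.
(C) P (period 3, group 15) vs Al (period 3, group 13): the stated order agrees with the simple trend.
The exception is (B): Al's single 3p electron is easier to remove than one from Mg's filled 3s².

(B)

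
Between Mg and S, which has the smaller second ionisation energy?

Mg

The second ionization energy removes an electron from the +1 ion. For each element: Mg⁺ still has 1 valence electron; S⁺ still has 5 valence electrons.
All are still removing valence electrons, so compare the +1 ions as you would atoms: IE_2 generally rises across a period (higher Z_eff) and falls down a group (larger shell), subject to the usual subshell exceptions.
Valence configurations: Mg⁺ [Ne]3s¹, S⁺ [Ne]3s²3p³.
Tabulated IE_2 (kJ/mol): Mg 1451, S 2252.
Overall IE_2 order: Mg < S.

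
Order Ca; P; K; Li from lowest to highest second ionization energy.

Ca, P, K, Li

Consider each +1 ion: Ca⁺ still has 1 valence electron; P⁺ still has 4 valence electrons; K⁺ is the bare [Ar] core; Li⁺ is the bare [He] core.
Pulling an electron out of a noble-gas core costs far more than removing a remaining valence electron, so K and Li sit at the high end of IE_2.
Valence configurations: Ca⁺ [Ar]4s¹, P⁺ [Ne]3s²3p².
Tabulated IE_2 (kJ/mol): Ca 1145, P 1907, K 3052, Li 7298.
So the second ionization energies run Ca < P < K < Li.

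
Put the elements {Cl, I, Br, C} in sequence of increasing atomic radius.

C is in period 2, group 14; Cl is in period 3, group 17; Br is in period 4, group 17; I is in period 5, group 17.
Moving right in a period, electrons are added to the same shell under a stronger nuclear pull, so atoms get smaller; moving down, a new shell is opened and atoms get larger.
These span different periods and groups, so the two trends combine.
Cl > C: the two effects oppose for this pair; the down-group effect wins (99 vs 75 pm).
Br > Cl: they share group 17; the group trend gives Br the larger value.
I > Br: they share group 17; the group trend gives I the larger value.
For reference (pm): C 75, Cl 99, Br 114, I 133.
So from smallest to largest: C < Cl < Br < I.

C < Cl < Br < I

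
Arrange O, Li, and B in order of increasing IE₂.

Consider each +1 ion: O⁺ still has 5 valence electrons; Li⁺ is the bare [He] core; B⁺ still has 2 valence electrons.
Pulling an electron out of a noble-gas core costs far more than removing a remaining valence electron, so Li sits at the high end of IE_2.
Valence configurations: O⁺ [He]2s²2p³, B⁺ [He]2s².
Approximate IE_2 values (kJ/mol): O 3388, Li 7298, B 2427.
Hence IE_2: B < O < Li.

B < O < Li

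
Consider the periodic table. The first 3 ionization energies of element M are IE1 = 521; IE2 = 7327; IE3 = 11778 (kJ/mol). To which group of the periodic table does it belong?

Group 1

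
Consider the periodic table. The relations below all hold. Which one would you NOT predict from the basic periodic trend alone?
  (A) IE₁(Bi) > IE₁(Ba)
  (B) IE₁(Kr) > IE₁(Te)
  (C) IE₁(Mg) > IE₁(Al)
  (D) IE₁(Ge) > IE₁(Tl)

(C)

The general trend: first ionization energy increases across a period and decreases down a group.
(A) Bi (period 6, group 15) vs Ba (period 6, group 2): the stated order agrees with the simple trend.
(B) Kr (period 4, group 18) vs Te (period 5, group 16): the stated order agrees with the simple trend.
(C) Mg (period 3, group 2) vs Al (period 3, group 13): the stated order contradicts the simple trend.
(D) Ge (period 4, group 14) vs Tl (period 6, group 13): the stated order agrees with the simple trend.
The exception is (C): Al's single 3p electron is easier to remove than one from Mg's filled 3s².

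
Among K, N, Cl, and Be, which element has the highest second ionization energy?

K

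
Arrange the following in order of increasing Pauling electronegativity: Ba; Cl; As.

Ba < As < Cl

Atoms toward the upper right of the periodic table pull bonding electrons most strongly.
Here both period and group differ, so the two effects have to be weighed against each other.
As > Ba: both effects reinforce here, so As is clearly the higher of the two.
Cl > As: both effects reinforce here, so Cl is clearly the higher of the two.
For reference (Pauling): Cl 3.16, As 2.18, Ba 0.89.
So from lowest to highest: Ba < As < Cl.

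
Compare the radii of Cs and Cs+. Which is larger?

Forming Cs+ removes 1 electron from Cs. Fewer electrons for the same nuclear charge means less shielding and a higher Z_eff on the remaining electrons, and for main-group metals the entire outer shell is lost.
A cation is smaller than its parent atom: Cs+ < Cs.

Cs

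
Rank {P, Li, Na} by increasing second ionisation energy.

IE_2 is the cost of taking one more electron from the +1 cation: P⁺ still has 4 valence electrons; Li⁺ is the bare [He] core; Na⁺ is the bare [Ne] core.
Core electrons are held far more tightly than valence electrons, so Na and Li top the IE_2 order.
Approximate IE_2 values (kJ/mol): P 1907, Li 7298, Na 4562.
Overall IE_2 order: P < Na < Li.

P < Na < Li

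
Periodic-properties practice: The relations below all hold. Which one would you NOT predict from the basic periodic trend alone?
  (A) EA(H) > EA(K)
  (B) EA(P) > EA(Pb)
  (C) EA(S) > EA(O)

The general trend: electron affinity increases across a period and decreases down a group.
(A) H (period 1, group 1) vs K (period 4, group 1): the stated order agrees with the simple trend.
(B) P (period 3, group 15) vs Pb (period 6, group 14): the stated order agrees with the simple trend.
(C) S (period 3, group 16) vs O (period 2, group 16): the stated order contradicts the simple trend.
The exception is (C): the compact 2p subshell of O repels the added electron more than S's larger 3p does.

(C)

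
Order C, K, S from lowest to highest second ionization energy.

Consider each +1 ion: C⁺ still has 3 valence electrons; K⁺ is the bare [Ar] core; S⁺ still has 5 valence electrons.
Pulling an electron out of a noble-gas core costs far more than removing a remaining valence electron, so K sits at the high end of IE_2.
Valence configurations: C⁺ [He]2s²2p¹, S⁺ [Ne]3s²3p³.
Approximate IE_2 values (kJ/mol): C 2353, K 3052, S 2252.
Putting it together, IE_2: S < C < K.

S < C < K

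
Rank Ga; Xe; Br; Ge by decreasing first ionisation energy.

Xe > Br > Ge > Ga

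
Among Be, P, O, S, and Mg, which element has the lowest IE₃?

IE_3 is the cost of taking one more electron from the +2 cation: Be²⁺ is the bare [He] core; P²⁺ still has 3 valence electrons; O²⁺ still has 4 valence electrons; S²⁺ still has 4 valence electrons; Mg²⁺ is the bare [Ne] core.
Breaking into a closed-shell core is much more expensive than removing a leftover valence electron — Mg and Be have the largest IE_3 here.
Valence configurations: P²⁺ [Ne]3s²3p¹, O²⁺ [He]2s²2p², S²⁺ [Ne]3s²3p².
Approximate IE_3 values (kJ/mol): Be 14849, P 2914, O 5300, S 3357, Mg 7733.
Putting it together, IE_3: P < S < O < Mg < Be.

P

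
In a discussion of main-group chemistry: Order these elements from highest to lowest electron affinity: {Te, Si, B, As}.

B is in period 2, group 13; Si is in period 3, group 14; As is in period 4, group 15; Te is in period 5, group 16.
Electron affinity generally becomes more exothermic across a period toward the halogens and less exothermic down a group.
These sit on a diagonal, where the across-period and down-group effects partly cancel.
As > B: period and group pull opposite ways; the across-period shift dominates (78 vs 27 kJ/mol).
Si > As: the two effects oppose for this pair; the down-group effect wins (134 vs 78 kJ/mol).
Te > Si: period and group pull opposite ways; the across-period shift dominates (190 vs 134 kJ/mol).
For reference (kJ/mol): B 27, Si 134, As 78, Te 190.
So from highest to lowest: Te > Si > As > B.

Te, Si, As, B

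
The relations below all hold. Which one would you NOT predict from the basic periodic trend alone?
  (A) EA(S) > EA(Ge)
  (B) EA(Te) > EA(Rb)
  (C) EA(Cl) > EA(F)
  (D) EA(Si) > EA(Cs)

(C)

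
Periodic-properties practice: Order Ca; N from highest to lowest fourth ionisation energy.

N > Ca

After 3 electrons have been removed, what remains? Ca³⁺ is already 1 electron into the core; N³⁺ still has 2 valence electrons.
Usually core removal costs more than valence removal, but here the competition is close: a tightly held n=2 valence electron can cost more to remove than an n=3 core electron, so the actual values have to decide it.
The numbers (kJ/mol): Ca 6491, N 7475.
Hence IE_4: Ca < N.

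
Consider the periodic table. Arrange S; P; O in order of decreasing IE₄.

IE_4 is the cost of taking one more electron from the +3 cation: S³⁺ still has 3 valence electrons; P³⁺ still has 2 valence electrons; O³⁺ still has 3 valence electrons.
All are still removing valence electrons, so compare the +3 ions as you would atoms: IE_4 generally rises across a period (higher Z_eff) and falls down a group (larger shell), subject to the usual subshell exceptions.
Valence configurations: S³⁺ [Ne]3s²3p¹, P³⁺ [Ne]3s², O³⁺ [He]2s²2p¹.
S³⁺ loses a lone 3p electron whereas P³⁺ must break into a filled 3s² pair, so IE_4(P) > IE_4(S) even though S has the higher nuclear charge.
Approximate IE_4 values (kJ/mol): S 4556, P 4964, O 7469.
Overall IE_4 order: S < P < O.

O > P > S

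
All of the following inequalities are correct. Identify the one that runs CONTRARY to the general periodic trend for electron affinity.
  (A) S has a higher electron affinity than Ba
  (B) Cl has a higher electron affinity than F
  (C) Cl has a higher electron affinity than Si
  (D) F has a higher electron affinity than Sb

(B)

The general trend: electron affinity increases across a period and decreases down a group.
(A) S (period 3, group 16) vs Ba (period 6, group 2): the stated order agrees with the simple trend.
(B) Cl (period 3, group 17) vs F (period 2, group 17): the stated order contradicts the simple trend.
(C) Cl (period 3, group 17) vs Si (period 3, group 14): the stated order agrees with the simple trend.
(D) F (period 2, group 17) vs Sb (period 5, group 15): the stated order agrees with the simple trend.
The exception is (B): F's small 2p subshell makes the incoming electron feel strong e⁻–e⁻ repulsion, so Cl actually releases more energy on gaining an electron.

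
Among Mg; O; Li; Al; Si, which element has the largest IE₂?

The second ionization energy removes an electron from the +1 ion. For each element: Mg⁺ still has 1 valence electron; O⁺ still has 5 valence electrons; Li⁺ is the bare [He] core; Al⁺ still has 2 valence electrons; Si⁺ still has 3 valence electrons.
Core electrons are held far more tightly than valence electrons, so Li tops the IE_2 order.
Valence configurations: Mg⁺ [Ne]3s¹, O⁺ [He]2s²2p³, Al⁺ [Ne]3s², Si⁺ [Ne]3s²3p¹.
Si⁺ loses a lone 3p electron whereas Al⁺ must break into a filled 3s² pair, so IE_2(Al) > IE_2(Si) even though Si has the higher nuclear charge.
Tabulated IE_2 (kJ/mol): Mg 1451, O 3388, Li 7298, Al 1817, Si 1577.
Putting it together, IE_2: Mg < Si < Al < O < Li.

Li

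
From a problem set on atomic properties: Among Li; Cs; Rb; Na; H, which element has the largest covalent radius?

Across a period the added protons contract the valence shell; down a group each new principal shell makes the atom larger.
All are in group 1, so atomic radius increases down the group.
The largest covalent radius among these belongs to Cs.

Cs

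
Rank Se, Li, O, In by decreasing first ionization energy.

Removing the outermost electron gets harder across a period and easier down a group.
Neither a single period nor a single group — weigh both effects.
In > Li: the two effects oppose for this pair; the across-period effect wins (558 vs 520 kJ/mol).
Se > In: both effects reinforce here, so Se is clearly the higher of the two.
O > Se: they share group 16; the group trend gives O the larger value.
Approximate values (kJ/mol): Li 520, O 1314, Se 941, In 558.
So from highest to lowest: O > Se > In > Li.

O, Se, In, Li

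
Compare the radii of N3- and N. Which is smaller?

N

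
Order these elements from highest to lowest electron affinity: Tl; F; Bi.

F > Bi > Tl

F is in period 2, group 17; Tl is in period 6, group 13; Bi is in period 6, group 15.
EA tends to increase across a period and decrease down a group, though the pattern is less regular than for IE or radius.
Neither a single period nor a single group — weigh both effects.
Bi > Tl: Bi lies to the right of Tl in period 6, so the across-period effect alone puts Bi higher.
F > Bi: relative to Bi, both the across-period and down-group shifts push F's electron affinity up.
For reference (kJ/mol): F 328, Tl 19, Bi 91.
So from highest to lowest: F > Bi > Tl.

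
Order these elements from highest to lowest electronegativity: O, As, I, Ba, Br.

O, Br, I, As, Ba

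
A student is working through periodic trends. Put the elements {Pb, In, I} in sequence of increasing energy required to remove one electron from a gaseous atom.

In, Pb, I

Removing the outermost electron gets harder across a period and easier down a group.
These span different periods and groups, so the two trends combine.
Pb > In: the two effects oppose for this pair; the across-period effect wins (716 vs 558 kJ/mol).
I > Pb: both effects reinforce here, so I is clearly the higher of the two.
For reference (kJ/mol): In 558, I 1008, Pb 716.
So from lowest to highest: In < Pb < I.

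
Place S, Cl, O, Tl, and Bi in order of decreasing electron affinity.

O is in period 2, group 16; S is in period 3, group 16; Cl is in period 3, group 17; Tl is in period 6, group 13; Bi is in period 6, group 15.
Adding an electron releases more energy for atoms nearer the top right (short of the noble gases).
These span different periods and groups, so the two trends combine.
Bi > Tl: Bi lies to the right of Tl in period 6, so the across-period effect alone puts Bi higher.
O > Bi: relative to Bi, both the across-period and down-group shifts push O's electron affinity up.
S > O: this pair runs against the simple trend — see the exception note.
Cl > S: both are in period 3; the period trend gives Cl the larger value.
Note the exception: S has a higher electron affinity than O, contrary to the simple trend — the compact 2p subshell of O repels the added electron more than S's larger 3p does.
Tabulated electron affinity (kJ/mol): O 141, S 200, Cl 349, Tl 19, Bi 91.
So from highest to lowest: Cl > S > O > Bi > Tl.

Cl > S > O > Bi > Tl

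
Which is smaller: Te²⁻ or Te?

Forming Te²⁻ adds 2 electrons to Te. More electron–electron repulsion in the same shell, with unchanged nuclear charge, lets the cloud expand.
An anion is larger than its parent atom: Te²⁻ > Te.

Te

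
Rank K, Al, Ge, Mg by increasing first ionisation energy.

Mg is in period 3, group 2; Al is in period 3, group 13; K is in period 4, group 1; Ge is in period 4, group 14.
IE₁ increases left→right with effective nuclear charge and decreases top→bottom as the valence shell moves farther out.
Neither a single period nor a single group — weigh both effects.
Al > K: both effects reinforce here, so Al is clearly the higher of the two.
Mg > Al: this pair runs against the simple trend — see the exception note.
Ge > Mg: the two effects oppose for this pair; the across-period effect wins (762 vs 738 kJ/mol).
Note the exception: Mg has a higher first ionization energy than Al, contrary to the simple trend — Al's single 3p electron is easier to remove than one from Mg's filled 3s².
Approximate values (kJ/mol): Mg 738, Al 578, K 419, Ge 762.
So from lowest to highest: K < Al < Mg < Ge.

K < Al < Mg < Ge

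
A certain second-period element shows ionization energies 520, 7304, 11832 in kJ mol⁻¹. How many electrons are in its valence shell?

Look for the largest jump between consecutive ionization energies: IE2/IE1 ≈ 14.0, far larger than any earlier ratio.
That jump marks the point where a core electron is being removed. So the atom has 1 valence electron.

1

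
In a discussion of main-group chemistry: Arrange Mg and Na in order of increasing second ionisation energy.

The second ionization energy removes an electron from the +1 ion. For each element: Mg⁺ still has 1 valence electron; Na⁺ is the bare [Ne] core.
Core electrons are held far more tightly than valence electrons, so Na tops the IE_2 order.
Approximate IE_2 values (kJ/mol): Mg 1451, Na 4562.
Overall IE_2 order: Mg < Na.

Mg < Na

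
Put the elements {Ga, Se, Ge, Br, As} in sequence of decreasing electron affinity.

Br > Se > Ge > As > Ga

Ga is in period 4, group 13; Ge is in period 4, group 14; As is in period 4, group 15; Se is in period 4, group 16; Br is in period 4, group 17.
Adding an electron releases more energy for atoms nearer the top right (short of the noble gases).
All lie in period 4; the across-period trend (electron affinity increases left to right) applies, with the exception below.
Note the exception: Ge has a higher electron affinity than As, contrary to the simple trend — adding an electron to As's half-filled 4p³ is unfavourable, so Ge (4p²) has the more exothermic EA.
For reference (kJ/mol): Ga 29, Ge 119, As 78, Se 195, Br 325.
So from highest to lowest: Br > Se > Ge > As > Ga.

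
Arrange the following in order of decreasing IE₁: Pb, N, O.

N > O > Pb

N is in period 2, group 15; O is in period 2, group 16; Pb is in period 6, group 14.
Removing the outermost electron gets harder across a period and easier down a group.
These span different periods and groups, so the two trends combine.
O > Pb: both effects reinforce here, so O is clearly the higher of the two.
N > O: this pair runs against the simple trend — see the exception note.
Note the exception: N has a higher first ionization energy than O, contrary to the simple trend — pairing an electron in O's 2p⁴ costs repulsion energy, so O ionizes more easily than half-filled N (2p³).
Approximate values (kJ/mol): N 1402, O 1314, Pb 716.
So from highest to lowest: N > O > Pb.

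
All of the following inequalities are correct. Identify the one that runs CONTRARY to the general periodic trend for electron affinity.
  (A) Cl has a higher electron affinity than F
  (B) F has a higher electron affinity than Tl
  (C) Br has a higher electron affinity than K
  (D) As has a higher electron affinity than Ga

(A)

The general trend: electron affinity increases across a period and decreases down a group.
(A) Cl (period 3, group 17) vs F (period 2, group 17): the stated order contradicts the simple trend.
(B) F (period 2, group 17) vs Tl (period 6, group 13): the stated order agrees with the simple trend.
(C) Br (period 4, group 17) vs K (period 4, group 1): the stated order agrees with the simple trend.
(D) As (period 4, group 15) vs Ga (period 4, group 13): the stated order agrees with the simple trend.
The exception is (A): F's small 2p subshell makes the incoming electron feel strong e⁻–e⁻ repulsion, so Cl actually releases more energy on gaining an electron.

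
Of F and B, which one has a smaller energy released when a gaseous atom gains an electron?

B is in period 2, group 13; F is in period 2, group 17.
Adding an electron releases more energy for atoms nearer the top right (short of the noble gases).
All lie in period 2, so electron affinity increases left to right.
So B has the smaller energy released when a gaseous atom gains an electron (B < F).

B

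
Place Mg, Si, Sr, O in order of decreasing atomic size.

Sr > Mg > Si > O

Radius decreases left→right (rising Z_eff, same n) and increases top→bottom (higher n).
These span different periods and groups, so the two trends combine.
Si > O: relative to O, both the across-period and down-group shifts push Si's atomic radius up.
Mg > Si: both are in period 3; the period trend gives Mg the larger value.
Sr > Mg: they share group 2; the group trend gives Sr the larger value.
Approximate values (pm): O 63, Mg 139, Si 116, Sr 185.
So from largest to smallest: Sr > Mg > Si > O.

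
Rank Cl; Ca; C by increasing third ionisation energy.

Cl < C < Ca

After 2 electrons have been removed, what remains? Cl²⁺ still has 5 valence electrons; Ca²⁺ is the bare [Ar] core; C²⁺ still has 2 valence electrons.
Core electrons are held far more tightly than valence electrons, so Ca tops the IE_3 order.
Valence configurations: Cl²⁺ [Ne]3s²3p³, C²⁺ [He]2s².
Tabulated IE_3 (kJ/mol): Cl 3822, Ca 4912, C 4620.
Overall IE_3 order: Cl < C < Ca.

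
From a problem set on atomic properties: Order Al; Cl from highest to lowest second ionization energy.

After 1 electron has been removed, what remains? Al⁺ still has 2 valence electrons; Cl⁺ still has 6 valence electrons.
All are still removing valence electrons, so compare the +1 ions as you would atoms: IE_2 generally rises across a period (higher Z_eff) and falls down a group (larger shell), subject to the usual subshell exceptions.
Valence configurations: Al⁺ [Ne]3s², Cl⁺ [Ne]3s²3p⁴.
The numbers (kJ/mol): Al 1817, Cl 2298.
Hence IE_2: Al < Cl.

Cl, Al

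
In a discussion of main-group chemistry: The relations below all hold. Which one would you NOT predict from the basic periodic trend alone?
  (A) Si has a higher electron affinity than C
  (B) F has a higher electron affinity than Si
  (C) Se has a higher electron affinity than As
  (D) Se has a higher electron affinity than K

(A)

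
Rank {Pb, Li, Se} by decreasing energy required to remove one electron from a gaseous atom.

Li is in period 2, group 1; Se is in period 4, group 16; Pb is in period 6, group 14.
Removing the outermost electron gets harder across a period and easier down a group.
Neither a single period nor a single group — weigh both effects.
Pb > Li: period and group pull opposite ways; the across-period shift dominates (716 vs 520 kJ/mol).
Se > Pb: relative to Pb, both the across-period and down-group shifts push Se's first ionization energy up.
Approximate values (kJ/mol): Li 520, Se 941, Pb 716.
So from highest to lowest: Se > Pb > Li.

Se > Pb > Li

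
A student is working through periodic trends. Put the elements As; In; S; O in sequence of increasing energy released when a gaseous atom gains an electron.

In < As < O < S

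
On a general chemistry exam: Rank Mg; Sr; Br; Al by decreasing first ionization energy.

Br, Mg, Al, Sr

Mg is in period 3, group 2; Al is in period 3, group 13; Br is in period 4, group 17; Sr is in period 5, group 2.
IE₁ increases left→right with effective nuclear charge and decreases top→bottom as the valence shell moves farther out.
These span different periods and groups, so the two trends combine.
Al > Sr: relative to Sr, both the across-period and down-group shifts push Al's first ionization energy up.
Mg > Al: this pair runs against the simple trend — see the exception note.
Br > Mg: period and group pull opposite ways; the across-period shift dominates (1140 vs 738 kJ/mol).
Note the exception: Mg has a higher first ionization energy than Al, contrary to the simple trend — Al's single 3p electron is easier to remove than one from Mg's filled 3s².
Approximate values (kJ/mol): Mg 738, Al 578, Br 1140, Sr 550.
So from highest to lowest: Br > Mg > Al > Sr.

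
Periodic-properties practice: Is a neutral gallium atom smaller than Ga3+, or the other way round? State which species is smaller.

Ga3+

Forming Ga3+ removes 3 electrons from Ga. Fewer electrons for the same nuclear charge means less shielding and a higher Z_eff on the remaining electrons, and for main-group metals the entire outer shell is lost.
A cation is smaller than its parent atom: Ga3+ < Ga.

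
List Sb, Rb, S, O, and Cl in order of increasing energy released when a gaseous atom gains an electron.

Electron affinity generally becomes more exothermic across a period toward the halogens and less exothermic down a group.
These span different periods and groups, so the two trends combine.
Sb > Rb: both are in period 5; the period trend gives Sb the larger value.
O > Sb: both effects reinforce here, so O is clearly the higher of the two.
S > O: this pair runs against the simple trend — see the exception note.
Cl > S: both are in period 3; the period trend gives Cl the larger value.
Note the exception: S has a higher electron affinity than O, contrary to the simple trend — the compact 2p subshell of O repels the added electron more than S's larger 3p does.
For reference (kJ/mol): O 141, S 200, Cl 349, Rb 47, Sb 103.
So from lowest to highest: Rb < Sb < O < S < Cl.

Rb < Sb < O < S < Cl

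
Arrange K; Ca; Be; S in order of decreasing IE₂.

K > S > Be > Ca

The second ionization energy removes an electron from the +1 ion. For each element: K⁺ is the bare [Ar] core; Ca⁺ still has 1 valence electron; Be⁺ still has 1 valence electron; S⁺ still has 5 valence electrons.
Core electrons are held far more tightly than valence electrons, so K tops the IE_2 order.
Valence configurations: Ca⁺ [Ar]4s¹, Be⁺ [He]2s¹, S⁺ [Ne]3s²3p³.
Approximate IE_2 values (kJ/mol): K 3052, Ca 1145, Be 1757, S 2252.
Hence IE_2: Ca < Be < S < K.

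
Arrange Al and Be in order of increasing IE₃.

Al < Be

IE_3 is the cost of taking one more electron from the +2 cation: Al²⁺ still has 1 valence electron; Be²⁺ is the bare [He] core.
Pulling an electron out of a noble-gas core costs far more than removing a remaining valence electron, so Be sits at the high end of IE_3.
Tabulated IE_3 (kJ/mol): Al 2745, Be 14849.
Overall IE_3 order: Al < Be.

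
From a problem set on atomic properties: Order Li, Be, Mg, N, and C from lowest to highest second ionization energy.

Mg < Be < C < N < Li

IE_2 is the cost of taking one more electron from the +1 cation: Li⁺ is the bare [He] core; Be⁺ still has 1 valence electron; Mg⁺ still has 1 valence electron; N⁺ still has 4 valence electrons; C⁺ still has 3 valence electrons.
Breaking into a closed-shell core is much more expensive than removing a leftover valence electron — Li has the largest IE_2 here.
Valence configurations: Be⁺ [He]2s¹, Mg⁺ [Ne]3s¹, N⁺ [He]2s²2p², C⁺ [He]2s²2p¹.
The numbers (kJ/mol): Li 7298, Be 1757, Mg 1451, N 2856, C 2353.
Hence IE_2: Mg < Be < C < N < Li.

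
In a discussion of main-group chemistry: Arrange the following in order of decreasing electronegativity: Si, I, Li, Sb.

Li is in period 2, group 1; Si is in period 3, group 14; Sb is in period 5, group 15; I is in period 5, group 17.
Atoms toward the upper right of the periodic table pull bonding electrons most strongly.
These span different periods and groups, so the two trends combine.
Si > Li: period and group pull opposite ways; the across-period shift dominates (1.90 vs 0.98).
Sb > Si: the two effects oppose for this pair; the across-period effect wins (2.05 vs 1.90).
I > Sb: I lies to the right of Sb in period 5, so the across-period effect alone puts I higher.
Tabulated electronegativity (Pauling): Li 0.98, Si 1.90, Sb 2.05, I 2.66.
So from highest to lowest: I > Sb > Si > Li.

I, Sb, Si, Li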